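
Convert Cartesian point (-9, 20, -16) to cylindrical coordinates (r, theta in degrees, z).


r = sqrt((-9)^2 + 20^2) = 21.9317
theta = atan2(20, -9) = 114.2277 deg
z = -16

r = 21.9317, theta = 114.2277 deg, z = -16


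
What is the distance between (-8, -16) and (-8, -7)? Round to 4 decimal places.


d = sqrt((-8--8)^2 + (-7--16)^2) = 9

9


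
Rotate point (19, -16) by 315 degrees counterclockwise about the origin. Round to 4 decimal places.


x' = 19*cos(315) - -16*sin(315) = 2.1213
y' = 19*sin(315) + -16*cos(315) = -24.7487

(2.1213, -24.7487)


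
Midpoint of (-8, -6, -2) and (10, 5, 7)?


Midpoint = ((-8+10)/2, (-6+5)/2, (-2+7)/2) = (1, -0.5, 2.5)

(1, -0.5, 2.5)


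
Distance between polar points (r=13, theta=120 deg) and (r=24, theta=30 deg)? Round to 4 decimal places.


d = sqrt(r1^2 + r2^2 - 2*r1*r2*cos(t2-t1))
d = sqrt(13^2 + 24^2 - 2*13*24*cos(30-120)) = 27.2947

27.2947


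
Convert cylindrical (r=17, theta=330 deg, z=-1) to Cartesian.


x = 17 * cos(330) = 14.7224
y = 17 * sin(330) = -8.5
z = -1

(14.7224, -8.5, -1)


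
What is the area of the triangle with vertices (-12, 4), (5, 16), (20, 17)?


Area = |x1(y2-y3) + x2(y3-y1) + x3(y1-y2)| / 2
= |-12*(16-17) + 5*(17-4) + 20*(4-16)| / 2
= 81.5

81.5


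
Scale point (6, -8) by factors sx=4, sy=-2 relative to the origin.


Scaling: (x*sx, y*sy) = (6*4, -8*-2) = (24, 16)

(24, 16)


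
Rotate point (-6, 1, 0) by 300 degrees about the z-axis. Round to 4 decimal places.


x' = -6*cos(300) - 1*sin(300) = -2.134
y' = -6*sin(300) + 1*cos(300) = 5.6962
z' = 0

(-2.134, 5.6962, 0)


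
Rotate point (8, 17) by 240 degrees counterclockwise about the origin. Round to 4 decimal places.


x' = 8*cos(240) - 17*sin(240) = 10.7224
y' = 8*sin(240) + 17*cos(240) = -15.4282

(10.7224, -15.4282)


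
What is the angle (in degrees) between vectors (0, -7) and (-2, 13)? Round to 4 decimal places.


dot = 0*-2 + -7*13 = -91
|u| = 7, |v| = 13.1529
cos(angle) = -0.9884
angle = 171.2538 degrees

171.2538 degrees


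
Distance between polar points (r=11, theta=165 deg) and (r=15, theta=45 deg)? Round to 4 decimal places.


d = sqrt(r1^2 + r2^2 - 2*r1*r2*cos(t2-t1))
d = sqrt(11^2 + 15^2 - 2*11*15*cos(45-165)) = 22.6053

22.6053


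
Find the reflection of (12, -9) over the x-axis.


Reflection across x-axis: (x, y) -> (x, -y)
(12, -9) -> (12, 9)

(12, 9)


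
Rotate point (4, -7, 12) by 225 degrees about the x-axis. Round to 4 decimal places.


x' = 4
y' = -7*cos(225) - 12*sin(225) = 13.435
z' = -7*sin(225) + 12*cos(225) = -3.5355

(4, 13.435, -3.5355)


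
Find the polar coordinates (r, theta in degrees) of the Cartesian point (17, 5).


r = sqrt(17^2 + 5^2) = 17.72
theta = atan2(5, 17) = 16.3895 degrees

r = 17.72, theta = 16.3895 degrees


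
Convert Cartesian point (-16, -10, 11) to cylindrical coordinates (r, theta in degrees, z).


r = sqrt((-16)^2 + (-10)^2) = 18.868
theta = atan2(-10, -16) = 212.0054 deg
z = 11

r = 18.868, theta = 212.0054 deg, z = 11


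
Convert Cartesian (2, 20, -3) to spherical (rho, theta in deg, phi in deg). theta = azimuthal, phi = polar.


rho = sqrt(2^2 + 20^2 + (-3)^2) = 20.3224
theta = atan2(20, 2) = 84.2894 deg
phi = acos(-3/20.3224) = 98.489 deg

rho = 20.3224, theta = 84.2894 deg, phi = 98.489 deg


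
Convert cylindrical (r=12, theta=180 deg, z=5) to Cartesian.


x = 12 * cos(180) = -12
y = 12 * sin(180) = 0
z = 5

(-12, 0, 5)


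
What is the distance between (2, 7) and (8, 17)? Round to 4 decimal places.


d = sqrt((8-2)^2 + (17-7)^2) = 11.6619

11.6619


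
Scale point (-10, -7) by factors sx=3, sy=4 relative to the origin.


Scaling: (x*sx, y*sy) = (-10*3, -7*4) = (-30, -28)

(-30, -28)


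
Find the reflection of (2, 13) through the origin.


Reflection through origin: (x, y) -> (-x, -y)
(2, 13) -> (-2, -13)

(-2, -13)


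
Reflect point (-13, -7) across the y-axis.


Reflection across y-axis: (x, y) -> (-x, y)
(-13, -7) -> (13, -7)

(13, -7)


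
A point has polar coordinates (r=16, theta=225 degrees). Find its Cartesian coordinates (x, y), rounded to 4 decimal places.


x = 16 * cos(225) = -11.3137
y = 16 * sin(225) = -11.3137

(-11.3137, -11.3137)


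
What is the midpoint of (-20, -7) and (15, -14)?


Midpoint = ((-20+15)/2, (-7+-14)/2) = (-2.5, -10.5)

(-2.5, -10.5)


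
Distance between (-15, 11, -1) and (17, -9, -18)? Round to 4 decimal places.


d = sqrt((17--15)^2 + (-9-11)^2 + (-18--1)^2) = 41.3884

41.3884


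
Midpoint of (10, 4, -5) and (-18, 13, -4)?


Midpoint = ((10+-18)/2, (4+13)/2, (-5+-4)/2) = (-4, 8.5, -4.5)

(-4, 8.5, -4.5)


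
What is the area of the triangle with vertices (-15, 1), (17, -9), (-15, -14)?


Area = |x1(y2-y3) + x2(y3-y1) + x3(y1-y2)| / 2
= |-15*(-9--14) + 17*(-14-1) + -15*(1--9)| / 2
= 240

240


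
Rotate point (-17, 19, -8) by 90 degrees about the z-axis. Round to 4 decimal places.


x' = -17*cos(90) - 19*sin(90) = -19
y' = -17*sin(90) + 19*cos(90) = -17
z' = -8

(-19, -17, -8)


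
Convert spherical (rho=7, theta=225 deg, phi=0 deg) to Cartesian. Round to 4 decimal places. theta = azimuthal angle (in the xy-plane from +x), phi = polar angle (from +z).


x = 7 * sin(0) * cos(225) = 0
y = 7 * sin(0) * sin(225) = 0
z = 7 * cos(0) = 7

(0, 0, 7)


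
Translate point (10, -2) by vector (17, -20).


Translation: (x+dx, y+dy) = (10+17, -2+-20) = (27, -22)

(27, -22)


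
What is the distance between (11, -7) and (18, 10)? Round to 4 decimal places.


d = sqrt((18-11)^2 + (10--7)^2) = 18.3848

18.3848


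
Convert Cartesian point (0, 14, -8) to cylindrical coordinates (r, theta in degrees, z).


r = sqrt(0^2 + 14^2) = 14
theta = atan2(14, 0) = 90 deg
z = -8

r = 14, theta = 90 deg, z = -8


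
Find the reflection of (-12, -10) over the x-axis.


Reflection across x-axis: (x, y) -> (x, -y)
(-12, -10) -> (-12, 10)

(-12, 10)


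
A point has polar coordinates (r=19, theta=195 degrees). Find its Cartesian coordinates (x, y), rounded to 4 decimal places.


x = 19 * cos(195) = -18.3526
y = 19 * sin(195) = -4.9176

(-18.3526, -4.9176)


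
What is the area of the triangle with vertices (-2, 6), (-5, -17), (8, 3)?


Area = |x1(y2-y3) + x2(y3-y1) + x3(y1-y2)| / 2
= |-2*(-17-3) + -5*(3-6) + 8*(6--17)| / 2
= 119.5

119.5


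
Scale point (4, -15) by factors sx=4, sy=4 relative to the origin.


Scaling: (x*sx, y*sy) = (4*4, -15*4) = (16, -60)

(16, -60)


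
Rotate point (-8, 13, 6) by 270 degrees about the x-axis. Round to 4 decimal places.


x' = -8
y' = 13*cos(270) - 6*sin(270) = 6
z' = 13*sin(270) + 6*cos(270) = -13

(-8, 6, -13)


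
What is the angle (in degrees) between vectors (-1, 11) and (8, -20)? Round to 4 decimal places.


dot = -1*8 + 11*-20 = -228
|u| = 11.0454, |v| = 21.5407
cos(angle) = -0.9583
angle = 163.393 degrees

163.393 degrees


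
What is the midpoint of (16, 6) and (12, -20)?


Midpoint = ((16+12)/2, (6+-20)/2) = (14, -7)

(14, -7)


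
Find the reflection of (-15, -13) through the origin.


Reflection through origin: (x, y) -> (-x, -y)
(-15, -13) -> (15, 13)

(15, 13)


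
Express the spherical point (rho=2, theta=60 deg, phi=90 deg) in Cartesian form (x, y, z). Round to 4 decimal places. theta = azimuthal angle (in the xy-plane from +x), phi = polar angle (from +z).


x = 2 * sin(90) * cos(60) = 1
y = 2 * sin(90) * sin(60) = 1.7321
z = 2 * cos(90) = 0

(1, 1.7321, 0)


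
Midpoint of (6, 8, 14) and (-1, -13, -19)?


Midpoint = ((6+-1)/2, (8+-13)/2, (14+-19)/2) = (2.5, -2.5, -2.5)

(2.5, -2.5, -2.5)


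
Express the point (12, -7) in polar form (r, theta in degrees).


r = sqrt(12^2 + (-7)^2) = 13.8924
theta = atan2(-7, 12) = 329.7436 degrees

r = 13.8924, theta = 329.7436 degrees


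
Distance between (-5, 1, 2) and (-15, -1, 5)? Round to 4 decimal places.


d = sqrt((-15--5)^2 + (-1-1)^2 + (5-2)^2) = 10.6301

10.6301


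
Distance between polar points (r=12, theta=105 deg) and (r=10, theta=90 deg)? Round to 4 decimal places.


d = sqrt(r1^2 + r2^2 - 2*r1*r2*cos(t2-t1))
d = sqrt(12^2 + 10^2 - 2*12*10*cos(90-105)) = 3.4897

3.4897


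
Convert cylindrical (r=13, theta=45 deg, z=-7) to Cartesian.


x = 13 * cos(45) = 9.1924
y = 13 * sin(45) = 9.1924
z = -7

(9.1924, 9.1924, -7)


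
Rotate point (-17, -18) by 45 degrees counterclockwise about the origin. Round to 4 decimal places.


x' = -17*cos(45) - -18*sin(45) = 0.7071
y' = -17*sin(45) + -18*cos(45) = -24.7487

(0.7071, -24.7487)


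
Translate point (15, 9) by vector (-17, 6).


Translation: (x+dx, y+dy) = (15+-17, 9+6) = (-2, 15)

(-2, 15)


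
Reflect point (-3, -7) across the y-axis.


Reflection across y-axis: (x, y) -> (-x, y)
(-3, -7) -> (3, -7)

(3, -7)


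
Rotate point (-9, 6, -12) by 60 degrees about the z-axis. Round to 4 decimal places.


x' = -9*cos(60) - 6*sin(60) = -9.6962
y' = -9*sin(60) + 6*cos(60) = -4.7942
z' = -12

(-9.6962, -4.7942, -12)


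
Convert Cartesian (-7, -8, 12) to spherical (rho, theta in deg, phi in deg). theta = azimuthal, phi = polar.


rho = sqrt((-7)^2 + (-8)^2 + 12^2) = 16.0312
theta = atan2(-8, -7) = 228.8141 deg
phi = acos(12/16.0312) = 41.536 deg

rho = 16.0312, theta = 228.8141 deg, phi = 41.536 deg


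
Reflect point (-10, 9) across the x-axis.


Reflection across x-axis: (x, y) -> (x, -y)
(-10, 9) -> (-10, -9)

(-10, -9)


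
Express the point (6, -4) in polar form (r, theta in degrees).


r = sqrt(6^2 + (-4)^2) = 7.2111
theta = atan2(-4, 6) = 326.3099 degrees

r = 7.2111, theta = 326.3099 degrees


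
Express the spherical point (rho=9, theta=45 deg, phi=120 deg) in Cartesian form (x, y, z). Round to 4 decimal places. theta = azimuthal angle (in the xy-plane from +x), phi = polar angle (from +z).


x = 9 * sin(120) * cos(45) = 5.5114
y = 9 * sin(120) * sin(45) = 5.5114
z = 9 * cos(120) = -4.5

(5.5114, 5.5114, -4.5)


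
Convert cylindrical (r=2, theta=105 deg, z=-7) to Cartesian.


x = 2 * cos(105) = -0.5176
y = 2 * sin(105) = 1.9319
z = -7

(-0.5176, 1.9319, -7)


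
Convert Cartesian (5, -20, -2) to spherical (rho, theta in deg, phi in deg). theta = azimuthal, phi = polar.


rho = sqrt(5^2 + (-20)^2 + (-2)^2) = 20.7123
theta = atan2(-20, 5) = 284.0362 deg
phi = acos(-2/20.7123) = 95.5412 deg

rho = 20.7123, theta = 284.0362 deg, phi = 95.5412 deg


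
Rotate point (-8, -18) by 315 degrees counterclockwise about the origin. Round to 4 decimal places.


x' = -8*cos(315) - -18*sin(315) = -18.3848
y' = -8*sin(315) + -18*cos(315) = -7.0711

(-18.3848, -7.0711)


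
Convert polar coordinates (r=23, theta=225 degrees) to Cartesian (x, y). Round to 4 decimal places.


x = 23 * cos(225) = -16.2635
y = 23 * sin(225) = -16.2635

(-16.2635, -16.2635)


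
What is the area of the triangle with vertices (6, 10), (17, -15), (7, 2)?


Area = |x1(y2-y3) + x2(y3-y1) + x3(y1-y2)| / 2
= |6*(-15-2) + 17*(2-10) + 7*(10--15)| / 2
= 31.5

31.5


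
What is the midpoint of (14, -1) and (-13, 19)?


Midpoint = ((14+-13)/2, (-1+19)/2) = (0.5, 9)

(0.5, 9)


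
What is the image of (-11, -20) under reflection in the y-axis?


Reflection across y-axis: (x, y) -> (-x, y)
(-11, -20) -> (11, -20)

(11, -20)


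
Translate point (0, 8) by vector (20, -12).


Translation: (x+dx, y+dy) = (0+20, 8+-12) = (20, -4)

(20, -4)


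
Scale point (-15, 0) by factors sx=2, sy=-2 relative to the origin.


Scaling: (x*sx, y*sy) = (-15*2, 0*-2) = (-30, 0)

(-30, 0)


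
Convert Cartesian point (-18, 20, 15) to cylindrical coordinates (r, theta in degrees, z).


r = sqrt((-18)^2 + 20^2) = 26.9072
theta = atan2(20, -18) = 131.9872 deg
z = 15

r = 26.9072, theta = 131.9872 deg, z = 15


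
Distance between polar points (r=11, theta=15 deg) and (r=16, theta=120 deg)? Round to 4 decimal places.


d = sqrt(r1^2 + r2^2 - 2*r1*r2*cos(t2-t1))
d = sqrt(11^2 + 16^2 - 2*11*16*cos(120-15)) = 21.6357

21.6357


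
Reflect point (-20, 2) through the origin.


Reflection through origin: (x, y) -> (-x, -y)
(-20, 2) -> (20, -2)

(20, -2)


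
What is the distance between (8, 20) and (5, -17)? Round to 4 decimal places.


d = sqrt((5-8)^2 + (-17-20)^2) = 37.1214

37.1214


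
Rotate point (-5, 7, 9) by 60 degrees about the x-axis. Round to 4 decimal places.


x' = -5
y' = 7*cos(60) - 9*sin(60) = -4.2942
z' = 7*sin(60) + 9*cos(60) = 10.5622

(-5, -4.2942, 10.5622)


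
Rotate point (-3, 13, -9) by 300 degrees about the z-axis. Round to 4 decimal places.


x' = -3*cos(300) - 13*sin(300) = 9.7583
y' = -3*sin(300) + 13*cos(300) = 9.0981
z' = -9

(9.7583, 9.0981, -9)


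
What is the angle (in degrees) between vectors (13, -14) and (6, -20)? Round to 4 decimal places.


dot = 13*6 + -14*-20 = 358
|u| = 19.105, |v| = 20.8806
cos(angle) = 0.8974
angle = 26.1797 degrees

26.1797 degrees


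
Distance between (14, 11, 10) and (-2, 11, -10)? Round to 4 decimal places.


d = sqrt((-2-14)^2 + (11-11)^2 + (-10-10)^2) = 25.6125

25.6125


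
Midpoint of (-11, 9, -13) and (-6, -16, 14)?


Midpoint = ((-11+-6)/2, (9+-16)/2, (-13+14)/2) = (-8.5, -3.5, 0.5)

(-8.5, -3.5, 0.5)


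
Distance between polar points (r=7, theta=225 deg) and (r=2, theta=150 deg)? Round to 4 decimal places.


d = sqrt(r1^2 + r2^2 - 2*r1*r2*cos(t2-t1))
d = sqrt(7^2 + 2^2 - 2*7*2*cos(150-225)) = 6.7641

6.7641


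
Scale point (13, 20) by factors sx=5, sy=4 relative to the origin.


Scaling: (x*sx, y*sy) = (13*5, 20*4) = (65, 80)

(65, 80)


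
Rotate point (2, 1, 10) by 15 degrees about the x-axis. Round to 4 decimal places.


x' = 2
y' = 1*cos(15) - 10*sin(15) = -1.6223
z' = 1*sin(15) + 10*cos(15) = 9.9181

(2, -1.6223, 9.9181)


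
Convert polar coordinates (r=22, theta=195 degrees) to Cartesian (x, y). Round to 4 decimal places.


x = 22 * cos(195) = -21.2504
y = 22 * sin(195) = -5.694

(-21.2504, -5.694)


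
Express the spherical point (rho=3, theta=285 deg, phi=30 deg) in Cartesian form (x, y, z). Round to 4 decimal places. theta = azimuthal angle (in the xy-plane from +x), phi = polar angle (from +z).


x = 3 * sin(30) * cos(285) = 0.3882
y = 3 * sin(30) * sin(285) = -1.4489
z = 3 * cos(30) = 2.5981

(0.3882, -1.4489, 2.5981)


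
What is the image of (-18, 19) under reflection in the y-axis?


Reflection across y-axis: (x, y) -> (-x, y)
(-18, 19) -> (18, 19)

(18, 19)


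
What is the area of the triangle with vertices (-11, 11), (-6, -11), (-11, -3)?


Area = |x1(y2-y3) + x2(y3-y1) + x3(y1-y2)| / 2
= |-11*(-11--3) + -6*(-3-11) + -11*(11--11)| / 2
= 35

35


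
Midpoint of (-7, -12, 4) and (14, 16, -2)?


Midpoint = ((-7+14)/2, (-12+16)/2, (4+-2)/2) = (3.5, 2, 1)

(3.5, 2, 1)


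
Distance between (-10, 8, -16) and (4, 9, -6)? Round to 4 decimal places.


d = sqrt((4--10)^2 + (9-8)^2 + (-6--16)^2) = 17.2337

17.2337


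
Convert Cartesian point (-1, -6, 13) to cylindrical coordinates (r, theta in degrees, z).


r = sqrt((-1)^2 + (-6)^2) = 6.0828
theta = atan2(-6, -1) = 260.5377 deg
z = 13

r = 6.0828, theta = 260.5377 deg, z = 13


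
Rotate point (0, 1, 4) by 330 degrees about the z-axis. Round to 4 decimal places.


x' = 0*cos(330) - 1*sin(330) = 0.5
y' = 0*sin(330) + 1*cos(330) = 0.866
z' = 4

(0.5, 0.866, 4)


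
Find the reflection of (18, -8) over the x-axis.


Reflection across x-axis: (x, y) -> (x, -y)
(18, -8) -> (18, 8)

(18, 8)


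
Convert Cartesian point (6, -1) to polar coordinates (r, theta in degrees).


r = sqrt(6^2 + (-1)^2) = 6.0828
theta = atan2(-1, 6) = 350.5377 degrees

r = 6.0828, theta = 350.5377 degrees


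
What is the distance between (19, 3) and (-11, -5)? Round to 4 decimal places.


d = sqrt((-11-19)^2 + (-5-3)^2) = 31.0483

31.0483


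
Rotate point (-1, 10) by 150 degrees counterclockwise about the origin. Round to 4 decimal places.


x' = -1*cos(150) - 10*sin(150) = -4.134
y' = -1*sin(150) + 10*cos(150) = -9.1603

(-4.134, -9.1603)


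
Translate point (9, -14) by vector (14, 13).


Translation: (x+dx, y+dy) = (9+14, -14+13) = (23, -1)

(23, -1)


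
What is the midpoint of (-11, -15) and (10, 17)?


Midpoint = ((-11+10)/2, (-15+17)/2) = (-0.5, 1)

(-0.5, 1)


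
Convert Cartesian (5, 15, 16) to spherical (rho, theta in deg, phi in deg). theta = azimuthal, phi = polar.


rho = sqrt(5^2 + 15^2 + 16^2) = 22.4944
theta = atan2(15, 5) = 71.5651 deg
phi = acos(16/22.4944) = 44.6603 deg

rho = 22.4944, theta = 71.5651 deg, phi = 44.6603 deg


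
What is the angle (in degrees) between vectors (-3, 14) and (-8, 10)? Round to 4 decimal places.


dot = -3*-8 + 14*10 = 164
|u| = 14.3178, |v| = 12.8062
cos(angle) = 0.8944
angle = 26.5651 degrees

26.5651 degrees


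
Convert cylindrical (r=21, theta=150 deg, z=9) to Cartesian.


x = 21 * cos(150) = -18.1865
y = 21 * sin(150) = 10.5
z = 9

(-18.1865, 10.5, 9)


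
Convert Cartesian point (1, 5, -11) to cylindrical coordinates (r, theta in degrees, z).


r = sqrt(1^2 + 5^2) = 5.099
theta = atan2(5, 1) = 78.6901 deg
z = -11

r = 5.099, theta = 78.6901 deg, z = -11


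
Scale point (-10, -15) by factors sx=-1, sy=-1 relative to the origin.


Scaling: (x*sx, y*sy) = (-10*-1, -15*-1) = (10, 15)

(10, 15)


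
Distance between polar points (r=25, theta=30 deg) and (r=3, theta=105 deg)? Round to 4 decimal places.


d = sqrt(r1^2 + r2^2 - 2*r1*r2*cos(t2-t1))
d = sqrt(25^2 + 3^2 - 2*25*3*cos(105-30)) = 24.3963

24.3963


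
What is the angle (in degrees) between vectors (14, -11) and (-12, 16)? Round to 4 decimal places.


dot = 14*-12 + -11*16 = -344
|u| = 17.8045, |v| = 20
cos(angle) = -0.966
angle = 165.0271 degrees

165.0271 degrees


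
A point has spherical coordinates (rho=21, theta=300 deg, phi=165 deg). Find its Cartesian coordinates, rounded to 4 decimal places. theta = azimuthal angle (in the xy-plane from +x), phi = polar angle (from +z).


x = 21 * sin(165) * cos(300) = 2.7176
y = 21 * sin(165) * sin(300) = -4.707
z = 21 * cos(165) = -20.2844

(2.7176, -4.707, -20.2844)


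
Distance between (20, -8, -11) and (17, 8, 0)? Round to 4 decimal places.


d = sqrt((17-20)^2 + (8--8)^2 + (0--11)^2) = 19.6469

19.6469


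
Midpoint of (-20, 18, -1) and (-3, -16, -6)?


Midpoint = ((-20+-3)/2, (18+-16)/2, (-1+-6)/2) = (-11.5, 1, -3.5)

(-11.5, 1, -3.5)


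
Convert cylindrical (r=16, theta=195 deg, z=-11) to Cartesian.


x = 16 * cos(195) = -15.4548
y = 16 * sin(195) = -4.1411
z = -11

(-15.4548, -4.1411, -11)


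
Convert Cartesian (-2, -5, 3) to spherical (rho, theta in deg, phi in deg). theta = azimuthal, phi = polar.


rho = sqrt((-2)^2 + (-5)^2 + 3^2) = 6.1644
theta = atan2(-5, -2) = 248.1986 deg
phi = acos(3/6.1644) = 60.8784 deg

rho = 6.1644, theta = 248.1986 deg, phi = 60.8784 deg


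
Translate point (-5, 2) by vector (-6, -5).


Translation: (x+dx, y+dy) = (-5+-6, 2+-5) = (-11, -3)

(-11, -3)


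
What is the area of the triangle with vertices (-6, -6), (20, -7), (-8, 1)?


Area = |x1(y2-y3) + x2(y3-y1) + x3(y1-y2)| / 2
= |-6*(-7-1) + 20*(1--6) + -8*(-6--7)| / 2
= 90

90


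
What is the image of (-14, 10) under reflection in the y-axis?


Reflection across y-axis: (x, y) -> (-x, y)
(-14, 10) -> (14, 10)

(14, 10)


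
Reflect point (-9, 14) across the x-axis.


Reflection across x-axis: (x, y) -> (x, -y)
(-9, 14) -> (-9, -14)

(-9, -14)


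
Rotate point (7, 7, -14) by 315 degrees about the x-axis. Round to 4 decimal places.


x' = 7
y' = 7*cos(315) - -14*sin(315) = -4.9497
z' = 7*sin(315) + -14*cos(315) = -14.8492

(7, -4.9497, -14.8492)


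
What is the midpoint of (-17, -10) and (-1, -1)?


Midpoint = ((-17+-1)/2, (-10+-1)/2) = (-9, -5.5)

(-9, -5.5)


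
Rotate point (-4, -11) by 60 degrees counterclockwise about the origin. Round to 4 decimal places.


x' = -4*cos(60) - -11*sin(60) = 7.5263
y' = -4*sin(60) + -11*cos(60) = -8.9641

(7.5263, -8.9641)


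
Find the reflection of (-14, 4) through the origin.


Reflection through origin: (x, y) -> (-x, -y)
(-14, 4) -> (14, -4)

(14, -4)


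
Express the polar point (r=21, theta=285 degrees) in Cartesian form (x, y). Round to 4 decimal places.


x = 21 * cos(285) = 5.4352
y = 21 * sin(285) = -20.2844

(5.4352, -20.2844)


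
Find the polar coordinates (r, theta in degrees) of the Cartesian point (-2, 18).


r = sqrt((-2)^2 + 18^2) = 18.1108
theta = atan2(18, -2) = 96.3402 degrees

r = 18.1108, theta = 96.3402 degrees


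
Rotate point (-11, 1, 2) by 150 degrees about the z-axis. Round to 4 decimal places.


x' = -11*cos(150) - 1*sin(150) = 9.0263
y' = -11*sin(150) + 1*cos(150) = -6.366
z' = 2

(9.0263, -6.366, 2)


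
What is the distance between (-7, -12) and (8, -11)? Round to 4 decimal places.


d = sqrt((8--7)^2 + (-11--12)^2) = 15.0333

15.0333


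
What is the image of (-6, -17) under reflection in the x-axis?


Reflection across x-axis: (x, y) -> (x, -y)
(-6, -17) -> (-6, 17)

(-6, 17)


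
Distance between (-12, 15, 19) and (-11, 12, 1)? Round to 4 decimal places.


d = sqrt((-11--12)^2 + (12-15)^2 + (1-19)^2) = 18.2757

18.2757


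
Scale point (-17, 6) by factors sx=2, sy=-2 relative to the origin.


Scaling: (x*sx, y*sy) = (-17*2, 6*-2) = (-34, -12)

(-34, -12)


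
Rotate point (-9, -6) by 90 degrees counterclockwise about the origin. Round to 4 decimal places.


x' = -9*cos(90) - -6*sin(90) = 6
y' = -9*sin(90) + -6*cos(90) = -9

(6, -9)


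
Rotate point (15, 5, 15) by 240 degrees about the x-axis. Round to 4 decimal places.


x' = 15
y' = 5*cos(240) - 15*sin(240) = 10.4904
z' = 5*sin(240) + 15*cos(240) = -11.8301

(15, 10.4904, -11.8301)


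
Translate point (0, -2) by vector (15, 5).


Translation: (x+dx, y+dy) = (0+15, -2+5) = (15, 3)

(15, 3)


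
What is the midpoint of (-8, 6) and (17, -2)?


Midpoint = ((-8+17)/2, (6+-2)/2) = (4.5, 2)

(4.5, 2)


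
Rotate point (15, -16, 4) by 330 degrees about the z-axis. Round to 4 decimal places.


x' = 15*cos(330) - -16*sin(330) = 4.9904
y' = 15*sin(330) + -16*cos(330) = -21.3564
z' = 4

(4.9904, -21.3564, 4)


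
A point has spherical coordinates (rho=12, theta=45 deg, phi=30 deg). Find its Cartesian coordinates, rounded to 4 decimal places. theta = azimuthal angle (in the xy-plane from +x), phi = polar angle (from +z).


x = 12 * sin(30) * cos(45) = 4.2426
y = 12 * sin(30) * sin(45) = 4.2426
z = 12 * cos(30) = 10.3923

(4.2426, 4.2426, 10.3923)


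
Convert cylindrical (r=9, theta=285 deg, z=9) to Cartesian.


x = 9 * cos(285) = 2.3294
y = 9 * sin(285) = -8.6933
z = 9

(2.3294, -8.6933, 9)


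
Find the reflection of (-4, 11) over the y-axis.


Reflection across y-axis: (x, y) -> (-x, y)
(-4, 11) -> (4, 11)

(4, 11)


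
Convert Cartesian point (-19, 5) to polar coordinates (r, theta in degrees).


r = sqrt((-19)^2 + 5^2) = 19.6469
theta = atan2(5, -19) = 165.2564 degrees

r = 19.6469, theta = 165.2564 degrees


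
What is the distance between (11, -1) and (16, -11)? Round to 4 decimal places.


d = sqrt((16-11)^2 + (-11--1)^2) = 11.1803

11.1803


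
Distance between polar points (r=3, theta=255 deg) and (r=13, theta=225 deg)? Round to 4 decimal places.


d = sqrt(r1^2 + r2^2 - 2*r1*r2*cos(t2-t1))
d = sqrt(3^2 + 13^2 - 2*3*13*cos(225-255)) = 10.5095

10.5095


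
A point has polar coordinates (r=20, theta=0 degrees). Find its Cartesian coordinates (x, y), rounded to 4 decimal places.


x = 20 * cos(0) = 20
y = 20 * sin(0) = 0

(20, 0)


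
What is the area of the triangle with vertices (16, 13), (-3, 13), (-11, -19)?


Area = |x1(y2-y3) + x2(y3-y1) + x3(y1-y2)| / 2
= |16*(13--19) + -3*(-19-13) + -11*(13-13)| / 2
= 304

304


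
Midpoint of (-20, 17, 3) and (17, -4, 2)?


Midpoint = ((-20+17)/2, (17+-4)/2, (3+2)/2) = (-1.5, 6.5, 2.5)

(-1.5, 6.5, 2.5)


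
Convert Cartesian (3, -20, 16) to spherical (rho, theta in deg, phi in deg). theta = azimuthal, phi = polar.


rho = sqrt(3^2 + (-20)^2 + 16^2) = 25.7876
theta = atan2(-20, 3) = 278.5308 deg
phi = acos(16/25.7876) = 51.6507 deg

rho = 25.7876, theta = 278.5308 deg, phi = 51.6507 deg


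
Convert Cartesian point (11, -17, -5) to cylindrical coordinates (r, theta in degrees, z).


r = sqrt(11^2 + (-17)^2) = 20.2485
theta = atan2(-17, 11) = 302.9052 deg
z = -5

r = 20.2485, theta = 302.9052 deg, z = -5


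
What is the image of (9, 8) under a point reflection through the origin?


Reflection through origin: (x, y) -> (-x, -y)
(9, 8) -> (-9, -8)

(-9, -8)


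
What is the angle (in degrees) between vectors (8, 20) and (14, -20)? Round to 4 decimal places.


dot = 8*14 + 20*-20 = -288
|u| = 21.5407, |v| = 24.4131
cos(angle) = -0.5477
angle = 123.2066 degrees

123.2066 degrees


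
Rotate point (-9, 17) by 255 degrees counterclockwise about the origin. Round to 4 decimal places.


x' = -9*cos(255) - 17*sin(255) = 18.7501
y' = -9*sin(255) + 17*cos(255) = 4.2934

(18.7501, 4.2934)


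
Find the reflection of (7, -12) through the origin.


Reflection through origin: (x, y) -> (-x, -y)
(7, -12) -> (-7, 12)

(-7, 12)


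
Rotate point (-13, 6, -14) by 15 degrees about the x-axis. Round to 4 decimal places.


x' = -13
y' = 6*cos(15) - -14*sin(15) = 9.419
z' = 6*sin(15) + -14*cos(15) = -11.97

(-13, 9.419, -11.97)


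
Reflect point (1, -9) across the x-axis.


Reflection across x-axis: (x, y) -> (x, -y)
(1, -9) -> (1, 9)

(1, 9)


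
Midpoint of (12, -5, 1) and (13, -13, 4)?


Midpoint = ((12+13)/2, (-5+-13)/2, (1+4)/2) = (12.5, -9, 2.5)

(12.5, -9, 2.5)


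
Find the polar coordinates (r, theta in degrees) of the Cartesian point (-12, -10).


r = sqrt((-12)^2 + (-10)^2) = 15.6205
theta = atan2(-10, -12) = 219.8056 degrees

r = 15.6205, theta = 219.8056 degrees


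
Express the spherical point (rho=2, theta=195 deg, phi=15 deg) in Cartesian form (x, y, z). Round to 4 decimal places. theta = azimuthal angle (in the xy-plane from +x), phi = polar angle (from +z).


x = 2 * sin(15) * cos(195) = -0.5
y = 2 * sin(15) * sin(195) = -0.134
z = 2 * cos(15) = 1.9319

(-0.5, -0.134, 1.9319)


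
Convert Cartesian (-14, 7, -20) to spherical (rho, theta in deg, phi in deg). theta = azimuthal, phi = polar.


rho = sqrt((-14)^2 + 7^2 + (-20)^2) = 25.3969
theta = atan2(7, -14) = 153.4349 deg
phi = acos(-20/25.3969) = 141.9524 deg

rho = 25.3969, theta = 153.4349 deg, phi = 141.9524 deg


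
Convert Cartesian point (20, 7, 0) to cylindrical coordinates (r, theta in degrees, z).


r = sqrt(20^2 + 7^2) = 21.1896
theta = atan2(7, 20) = 19.29 deg
z = 0

r = 21.1896, theta = 19.29 deg, z = 0


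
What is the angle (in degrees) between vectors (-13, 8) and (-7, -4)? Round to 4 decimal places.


dot = -13*-7 + 8*-4 = 59
|u| = 15.2643, |v| = 8.0623
cos(angle) = 0.4794
angle = 61.3524 degrees

61.3524 degrees


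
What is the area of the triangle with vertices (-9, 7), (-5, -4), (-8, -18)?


Area = |x1(y2-y3) + x2(y3-y1) + x3(y1-y2)| / 2
= |-9*(-4--18) + -5*(-18-7) + -8*(7--4)| / 2
= 44.5

44.5


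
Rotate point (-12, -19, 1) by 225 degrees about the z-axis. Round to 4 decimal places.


x' = -12*cos(225) - -19*sin(225) = -4.9497
y' = -12*sin(225) + -19*cos(225) = 21.9203
z' = 1

(-4.9497, 21.9203, 1)


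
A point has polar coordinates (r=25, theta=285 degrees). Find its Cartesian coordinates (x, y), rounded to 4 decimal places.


x = 25 * cos(285) = 6.4705
y = 25 * sin(285) = -24.1481

(6.4705, -24.1481)


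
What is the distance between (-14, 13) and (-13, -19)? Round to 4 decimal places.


d = sqrt((-13--14)^2 + (-19-13)^2) = 32.0156

32.0156


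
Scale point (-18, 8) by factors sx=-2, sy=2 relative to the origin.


Scaling: (x*sx, y*sy) = (-18*-2, 8*2) = (36, 16)

(36, 16)


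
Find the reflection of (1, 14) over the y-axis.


Reflection across y-axis: (x, y) -> (-x, y)
(1, 14) -> (-1, 14)

(-1, 14)


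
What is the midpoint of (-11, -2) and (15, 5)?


Midpoint = ((-11+15)/2, (-2+5)/2) = (2, 1.5)

(2, 1.5)


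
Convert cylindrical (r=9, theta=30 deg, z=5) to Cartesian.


x = 9 * cos(30) = 7.7942
y = 9 * sin(30) = 4.5
z = 5

(7.7942, 4.5, 5)


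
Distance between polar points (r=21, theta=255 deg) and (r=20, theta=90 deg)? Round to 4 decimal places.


d = sqrt(r1^2 + r2^2 - 2*r1*r2*cos(t2-t1))
d = sqrt(21^2 + 20^2 - 2*21*20*cos(90-255)) = 40.6494

40.6494


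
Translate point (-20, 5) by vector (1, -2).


Translation: (x+dx, y+dy) = (-20+1, 5+-2) = (-19, 3)

(-19, 3)


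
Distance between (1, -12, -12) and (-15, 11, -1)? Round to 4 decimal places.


d = sqrt((-15-1)^2 + (11--12)^2 + (-1--12)^2) = 30.0998

30.0998


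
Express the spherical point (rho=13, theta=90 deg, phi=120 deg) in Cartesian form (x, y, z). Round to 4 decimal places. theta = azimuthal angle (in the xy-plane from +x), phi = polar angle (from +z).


x = 13 * sin(120) * cos(90) = 0
y = 13 * sin(120) * sin(90) = 11.2583
z = 13 * cos(120) = -6.5

(0, 11.2583, -6.5)


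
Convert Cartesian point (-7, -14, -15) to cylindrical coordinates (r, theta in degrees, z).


r = sqrt((-7)^2 + (-14)^2) = 15.6525
theta = atan2(-14, -7) = 243.4349 deg
z = -15

r = 15.6525, theta = 243.4349 deg, z = -15


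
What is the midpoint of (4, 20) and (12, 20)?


Midpoint = ((4+12)/2, (20+20)/2) = (8, 20)

(8, 20)


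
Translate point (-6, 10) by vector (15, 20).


Translation: (x+dx, y+dy) = (-6+15, 10+20) = (9, 30)

(9, 30)


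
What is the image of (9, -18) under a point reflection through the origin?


Reflection through origin: (x, y) -> (-x, -y)
(9, -18) -> (-9, 18)

(-9, 18)


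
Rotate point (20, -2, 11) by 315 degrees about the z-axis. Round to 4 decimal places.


x' = 20*cos(315) - -2*sin(315) = 12.7279
y' = 20*sin(315) + -2*cos(315) = -15.5563
z' = 11

(12.7279, -15.5563, 11)


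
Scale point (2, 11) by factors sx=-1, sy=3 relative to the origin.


Scaling: (x*sx, y*sy) = (2*-1, 11*3) = (-2, 33)

(-2, 33)


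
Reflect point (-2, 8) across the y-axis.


Reflection across y-axis: (x, y) -> (-x, y)
(-2, 8) -> (2, 8)

(2, 8)


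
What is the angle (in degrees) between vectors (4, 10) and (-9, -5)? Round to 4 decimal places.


dot = 4*-9 + 10*-5 = -86
|u| = 10.7703, |v| = 10.2956
cos(angle) = -0.7756
angle = 140.856 degrees

140.856 degrees


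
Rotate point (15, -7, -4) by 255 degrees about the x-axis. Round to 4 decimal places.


x' = 15
y' = -7*cos(255) - -4*sin(255) = -2.052
z' = -7*sin(255) + -4*cos(255) = 7.7968

(15, -2.052, 7.7968)


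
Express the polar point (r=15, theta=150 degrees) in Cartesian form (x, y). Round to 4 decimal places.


x = 15 * cos(150) = -12.9904
y = 15 * sin(150) = 7.5

(-12.9904, 7.5)


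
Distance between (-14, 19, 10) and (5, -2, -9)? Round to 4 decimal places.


d = sqrt((5--14)^2 + (-2-19)^2 + (-9-10)^2) = 34.1028

34.1028


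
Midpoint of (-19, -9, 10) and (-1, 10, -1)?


Midpoint = ((-19+-1)/2, (-9+10)/2, (10+-1)/2) = (-10, 0.5, 4.5)

(-10, 0.5, 4.5)


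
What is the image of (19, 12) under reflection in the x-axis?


Reflection across x-axis: (x, y) -> (x, -y)
(19, 12) -> (19, -12)

(19, -12)


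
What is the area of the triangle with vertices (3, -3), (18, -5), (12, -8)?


Area = |x1(y2-y3) + x2(y3-y1) + x3(y1-y2)| / 2
= |3*(-5--8) + 18*(-8--3) + 12*(-3--5)| / 2
= 28.5

28.5


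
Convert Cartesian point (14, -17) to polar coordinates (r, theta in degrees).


r = sqrt(14^2 + (-17)^2) = 22.0227
theta = atan2(-17, 14) = 309.4725 degrees

r = 22.0227, theta = 309.4725 degrees


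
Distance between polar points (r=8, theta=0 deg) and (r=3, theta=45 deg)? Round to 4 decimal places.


d = sqrt(r1^2 + r2^2 - 2*r1*r2*cos(t2-t1))
d = sqrt(8^2 + 3^2 - 2*8*3*cos(45-0)) = 6.2497

6.2497


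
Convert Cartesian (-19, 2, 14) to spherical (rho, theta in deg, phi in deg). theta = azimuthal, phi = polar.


rho = sqrt((-19)^2 + 2^2 + 14^2) = 23.6854
theta = atan2(2, -19) = 173.991 deg
phi = acos(14/23.6854) = 53.7663 deg

rho = 23.6854, theta = 173.991 deg, phi = 53.7663 deg


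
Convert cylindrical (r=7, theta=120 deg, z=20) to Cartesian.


x = 7 * cos(120) = -3.5
y = 7 * sin(120) = 6.0622
z = 20

(-3.5, 6.0622, 20)


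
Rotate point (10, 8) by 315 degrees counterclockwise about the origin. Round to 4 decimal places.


x' = 10*cos(315) - 8*sin(315) = 12.7279
y' = 10*sin(315) + 8*cos(315) = -1.4142

(12.7279, -1.4142)


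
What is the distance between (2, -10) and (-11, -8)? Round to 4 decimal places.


d = sqrt((-11-2)^2 + (-8--10)^2) = 13.1529

13.1529


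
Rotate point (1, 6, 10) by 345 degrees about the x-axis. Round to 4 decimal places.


x' = 1
y' = 6*cos(345) - 10*sin(345) = 8.3837
z' = 6*sin(345) + 10*cos(345) = 8.1063

(1, 8.3837, 8.1063)


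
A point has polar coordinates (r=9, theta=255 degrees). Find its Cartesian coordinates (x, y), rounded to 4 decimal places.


x = 9 * cos(255) = -2.3294
y = 9 * sin(255) = -8.6933

(-2.3294, -8.6933)


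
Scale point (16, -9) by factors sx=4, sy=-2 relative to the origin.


Scaling: (x*sx, y*sy) = (16*4, -9*-2) = (64, 18)

(64, 18)


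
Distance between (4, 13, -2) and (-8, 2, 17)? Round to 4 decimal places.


d = sqrt((-8-4)^2 + (2-13)^2 + (17--2)^2) = 25.02

25.02


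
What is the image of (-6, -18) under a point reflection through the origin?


Reflection through origin: (x, y) -> (-x, -y)
(-6, -18) -> (6, 18)

(6, 18)


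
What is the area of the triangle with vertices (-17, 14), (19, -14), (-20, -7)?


Area = |x1(y2-y3) + x2(y3-y1) + x3(y1-y2)| / 2
= |-17*(-14--7) + 19*(-7-14) + -20*(14--14)| / 2
= 420

420


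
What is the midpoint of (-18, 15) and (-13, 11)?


Midpoint = ((-18+-13)/2, (15+11)/2) = (-15.5, 13)

(-15.5, 13)


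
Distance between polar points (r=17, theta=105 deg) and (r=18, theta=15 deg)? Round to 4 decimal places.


d = sqrt(r1^2 + r2^2 - 2*r1*r2*cos(t2-t1))
d = sqrt(17^2 + 18^2 - 2*17*18*cos(15-105)) = 24.7588

24.7588


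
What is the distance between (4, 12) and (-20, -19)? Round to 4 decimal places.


d = sqrt((-20-4)^2 + (-19-12)^2) = 39.2046

39.2046


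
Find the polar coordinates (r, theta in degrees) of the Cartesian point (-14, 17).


r = sqrt((-14)^2 + 17^2) = 22.0227
theta = atan2(17, -14) = 129.4725 degrees

r = 22.0227, theta = 129.4725 degrees


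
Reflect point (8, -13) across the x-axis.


Reflection across x-axis: (x, y) -> (x, -y)
(8, -13) -> (8, 13)

(8, 13)


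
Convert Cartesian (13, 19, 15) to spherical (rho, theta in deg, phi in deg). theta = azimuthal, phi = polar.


rho = sqrt(13^2 + 19^2 + 15^2) = 27.4773
theta = atan2(19, 13) = 55.6197 deg
phi = acos(15/27.4773) = 56.9134 deg

rho = 27.4773, theta = 55.6197 deg, phi = 56.9134 deg


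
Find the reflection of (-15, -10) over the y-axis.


Reflection across y-axis: (x, y) -> (-x, y)
(-15, -10) -> (15, -10)

(15, -10)


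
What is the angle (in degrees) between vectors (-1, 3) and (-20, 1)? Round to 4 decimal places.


dot = -1*-20 + 3*1 = 23
|u| = 3.1623, |v| = 20.025
cos(angle) = 0.3632
angle = 68.7026 degrees

68.7026 degrees


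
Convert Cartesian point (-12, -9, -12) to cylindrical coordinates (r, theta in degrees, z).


r = sqrt((-12)^2 + (-9)^2) = 15
theta = atan2(-9, -12) = 216.8699 deg
z = -12

r = 15, theta = 216.8699 deg, z = -12


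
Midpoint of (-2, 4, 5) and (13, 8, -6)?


Midpoint = ((-2+13)/2, (4+8)/2, (5+-6)/2) = (5.5, 6, -0.5)

(5.5, 6, -0.5)


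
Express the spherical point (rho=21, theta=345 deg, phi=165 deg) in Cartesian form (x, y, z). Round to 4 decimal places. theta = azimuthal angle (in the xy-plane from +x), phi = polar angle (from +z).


x = 21 * sin(165) * cos(345) = 5.25
y = 21 * sin(165) * sin(345) = -1.4067
z = 21 * cos(165) = -20.2844

(5.25, -1.4067, -20.2844)


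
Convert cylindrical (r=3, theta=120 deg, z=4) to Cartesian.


x = 3 * cos(120) = -1.5
y = 3 * sin(120) = 2.5981
z = 4

(-1.5, 2.5981, 4)


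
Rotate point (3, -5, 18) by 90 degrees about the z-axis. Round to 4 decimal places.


x' = 3*cos(90) - -5*sin(90) = 5
y' = 3*sin(90) + -5*cos(90) = 3
z' = 18

(5, 3, 18)


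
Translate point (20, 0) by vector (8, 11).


Translation: (x+dx, y+dy) = (20+8, 0+11) = (28, 11)

(28, 11)


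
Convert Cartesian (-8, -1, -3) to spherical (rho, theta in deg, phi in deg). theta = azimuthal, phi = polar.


rho = sqrt((-8)^2 + (-1)^2 + (-3)^2) = 8.6023
theta = atan2(-1, -8) = 187.125 deg
phi = acos(-3/8.6023) = 110.4104 deg

rho = 8.6023, theta = 187.125 deg, phi = 110.4104 deg


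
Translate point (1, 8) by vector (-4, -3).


Translation: (x+dx, y+dy) = (1+-4, 8+-3) = (-3, 5)

(-3, 5)


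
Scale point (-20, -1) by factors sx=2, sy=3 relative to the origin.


Scaling: (x*sx, y*sy) = (-20*2, -1*3) = (-40, -3)

(-40, -3)


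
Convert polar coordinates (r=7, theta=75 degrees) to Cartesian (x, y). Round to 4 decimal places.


x = 7 * cos(75) = 1.8117
y = 7 * sin(75) = 6.7615

(1.8117, 6.7615)


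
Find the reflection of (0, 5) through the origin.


Reflection through origin: (x, y) -> (-x, -y)
(0, 5) -> (0, -5)

(0, -5)


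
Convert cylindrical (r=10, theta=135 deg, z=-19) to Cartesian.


x = 10 * cos(135) = -7.0711
y = 10 * sin(135) = 7.0711
z = -19

(-7.0711, 7.0711, -19)


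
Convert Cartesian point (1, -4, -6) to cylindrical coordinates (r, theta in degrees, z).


r = sqrt(1^2 + (-4)^2) = 4.1231
theta = atan2(-4, 1) = 284.0362 deg
z = -6

r = 4.1231, theta = 284.0362 deg, z = -6


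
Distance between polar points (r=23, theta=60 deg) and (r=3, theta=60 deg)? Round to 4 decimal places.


d = sqrt(r1^2 + r2^2 - 2*r1*r2*cos(t2-t1))
d = sqrt(23^2 + 3^2 - 2*23*3*cos(60-60)) = 20

20


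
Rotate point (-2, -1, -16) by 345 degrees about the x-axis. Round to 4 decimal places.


x' = -2
y' = -1*cos(345) - -16*sin(345) = -5.107
z' = -1*sin(345) + -16*cos(345) = -15.196

(-2, -5.107, -15.196)


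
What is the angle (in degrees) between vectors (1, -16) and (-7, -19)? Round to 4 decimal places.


dot = 1*-7 + -16*-19 = 297
|u| = 16.0312, |v| = 20.2485
cos(angle) = 0.915
angle = 23.8012 degrees

23.8012 degrees


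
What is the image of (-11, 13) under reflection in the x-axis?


Reflection across x-axis: (x, y) -> (x, -y)
(-11, 13) -> (-11, -13)

(-11, -13)


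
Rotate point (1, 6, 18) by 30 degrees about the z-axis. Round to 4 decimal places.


x' = 1*cos(30) - 6*sin(30) = -2.134
y' = 1*sin(30) + 6*cos(30) = 5.6962
z' = 18

(-2.134, 5.6962, 18)


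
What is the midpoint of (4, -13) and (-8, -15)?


Midpoint = ((4+-8)/2, (-13+-15)/2) = (-2, -14)

(-2, -14)


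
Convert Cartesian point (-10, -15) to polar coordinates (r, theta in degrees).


r = sqrt((-10)^2 + (-15)^2) = 18.0278
theta = atan2(-15, -10) = 236.3099 degrees

r = 18.0278, theta = 236.3099 degrees


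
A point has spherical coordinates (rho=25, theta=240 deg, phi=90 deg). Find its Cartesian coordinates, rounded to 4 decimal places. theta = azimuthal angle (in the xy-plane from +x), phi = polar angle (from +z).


x = 25 * sin(90) * cos(240) = -12.5
y = 25 * sin(90) * sin(240) = -21.6506
z = 25 * cos(90) = 0

(-12.5, -21.6506, 0)


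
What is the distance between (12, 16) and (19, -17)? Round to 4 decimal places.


d = sqrt((19-12)^2 + (-17-16)^2) = 33.7343

33.7343


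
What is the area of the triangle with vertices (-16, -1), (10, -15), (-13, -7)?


Area = |x1(y2-y3) + x2(y3-y1) + x3(y1-y2)| / 2
= |-16*(-15--7) + 10*(-7--1) + -13*(-1--15)| / 2
= 57

57
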